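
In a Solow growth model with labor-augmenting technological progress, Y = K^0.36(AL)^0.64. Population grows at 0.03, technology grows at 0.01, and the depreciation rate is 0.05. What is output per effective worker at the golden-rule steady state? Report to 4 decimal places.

y_gold ≈ 2.1810

The effective depreciation rate is n + g + δ = 0.03 + 0.01 + 0.05 = 0.09.
At the golden rule the marginal product of capital equals n+g+δ: 0.36·k^(0.36−1) = 0.09. Solving, k_gold = (0.36/0.09)^(1/0.64) ≈ 8.7241.
Output: y_gold = k_gold^0.36 = 8.7241^0.36 ≈ 2.1810.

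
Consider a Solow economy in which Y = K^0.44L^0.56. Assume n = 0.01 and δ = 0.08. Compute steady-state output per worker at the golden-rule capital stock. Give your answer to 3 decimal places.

y_gold ≈ 3.480

n + δ = 0.01 + 0.08 = 0.09.
Golden rule sets MPK = n+δ: 0.44·k^(0.44−1) = 0.09, so k_gold = (0.44/0.09)^(1/0.56) ≈ 17.0111.
Output: y_gold = k_gold^0.44 = 17.0111^0.44 ≈ 3.4795.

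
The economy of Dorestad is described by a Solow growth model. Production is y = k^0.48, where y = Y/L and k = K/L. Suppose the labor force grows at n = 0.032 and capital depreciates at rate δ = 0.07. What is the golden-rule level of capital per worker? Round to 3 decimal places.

The effective depreciation rate is n + δ = 0.032 + 0.07 = 0.102.
Maximizing c = f(k) − (n+δ)·k gives f'(k) = n+δ, i.e. 0.48·k^(0.48−1) = 0.102, so k_gold = (0.48/0.102)^(1/0.52) ≈ 19.6581.

k_gold ≈ 19.658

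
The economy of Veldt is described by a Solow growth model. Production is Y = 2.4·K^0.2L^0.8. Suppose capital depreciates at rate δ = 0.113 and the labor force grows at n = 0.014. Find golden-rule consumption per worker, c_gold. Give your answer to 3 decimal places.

c_gold ≈ 2.677

Capital per worker breaks even when investment replaces (n + δ)·k; here n + δ = 0.127.
Maximizing c = f(k) − (n+δ)·k gives f'(k) = n+δ, i.e. 0.2·2.4·k^(0.2−1) = 0.127, so k_gold = (0.2·2.4/0.127)^(1/0.8) ≈ 5.2698.
y_gold = 2.4·5.2698^0.2 ≈ 3.3463.
c_gold = y_gold − (n+δ)·k_gold = 3.3463 − 0.127·5.2698 ≈ 2.6771.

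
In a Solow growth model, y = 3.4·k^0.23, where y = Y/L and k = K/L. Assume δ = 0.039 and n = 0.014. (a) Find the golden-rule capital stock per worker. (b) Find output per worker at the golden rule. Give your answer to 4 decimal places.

(a) k_gold ≈ 32.9680; (b) y_gold ≈ 7.5970

Break-even investment rate: n + δ = 0.014 + 0.039 = 0.053.
At the golden rule the marginal product of capital equals n+δ: 0.23·3.4·k^(0.23−1) = 0.053. Solving, k_gold = (0.23·3.4/0.053)^(1/0.77) ≈ 32.9680.
y_gold = 3.4·32.9680^0.23 ≈ 7.5970.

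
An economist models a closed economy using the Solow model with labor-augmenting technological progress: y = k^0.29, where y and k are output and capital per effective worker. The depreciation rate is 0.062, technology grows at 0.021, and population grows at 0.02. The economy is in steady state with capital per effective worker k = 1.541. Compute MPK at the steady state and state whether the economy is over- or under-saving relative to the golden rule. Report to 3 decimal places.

The effective depreciation rate is n + g + δ = 0.02 + 0.021 + 0.062 = 0.103.
MPK = 0.29·k^(0.29−1) = 0.29·1.541^(-0.71) ≈ 0.2133.
MPK > 0.103, so the economy is dynamically efficient (under-saving).

under-saving; MPK ≈ 0.213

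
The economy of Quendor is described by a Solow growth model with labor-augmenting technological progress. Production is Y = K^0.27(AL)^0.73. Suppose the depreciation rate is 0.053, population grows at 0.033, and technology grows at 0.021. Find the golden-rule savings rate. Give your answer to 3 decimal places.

s_gold = 0.270

Capital per effective worker breaks even when investment replaces (n + g + δ)·k; here n + g + δ = 0.107.
At the golden rule MPK = n+g+δ, and in any Cobb-Douglas steady state s = (n+g+δ)·k/y = MPK·k/y = capital's share 0.27.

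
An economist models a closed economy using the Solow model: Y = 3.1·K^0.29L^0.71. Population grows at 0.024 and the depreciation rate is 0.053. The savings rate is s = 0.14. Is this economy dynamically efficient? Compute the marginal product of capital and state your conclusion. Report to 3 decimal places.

Break-even investment rate: n + δ = 0.024 + 0.053 = 0.077.
Steady-state k*: s·A·k^0.29 = 0.077·k gives k* = (0.14·3.1/0.077)^(1/0.71) ≈ 11.4221.
MPK = 0.29·3.1·11.4221^(-0.71) ≈ 0.1595.
MPK > n+δ = 0.077, so the economy is dynamically efficient (under-saving).

dynamically efficient; MPK ≈ 0.159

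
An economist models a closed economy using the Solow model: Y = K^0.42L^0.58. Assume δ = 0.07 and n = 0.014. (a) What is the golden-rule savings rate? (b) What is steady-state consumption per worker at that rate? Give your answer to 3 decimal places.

n + δ = 0.014 + 0.07 = 0.084.
For Cobb-Douglas, s_gold equals capital's share: s_gold = 0.42.
Setting f'(k) = n+δ gives 0.42·k^(0.42−1) = 0.084, hence k_gold = (0.42/0.084)^(1/0.58) ≈ 16.0369.
y_gold = 16.0369^0.42 ≈ 3.2074; c_gold = (1−0.42)·y_gold ≈ 1.8603.

(a) s_gold = 0.420; (b) c_gold ≈ 1.860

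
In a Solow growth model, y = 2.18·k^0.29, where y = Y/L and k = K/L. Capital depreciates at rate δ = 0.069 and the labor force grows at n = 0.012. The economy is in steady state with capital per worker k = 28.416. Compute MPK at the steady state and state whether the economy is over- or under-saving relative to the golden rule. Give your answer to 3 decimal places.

over-saving; MPK ≈ 0.059

The effective depreciation rate is n + δ = 0.012 + 0.069 = 0.081.
MPK = 0.29·2.18·k^(0.29−1) = 0.29·2.18·28.416^(-0.71) ≈ 0.0587.
MPK < 0.081, so the economy is dynamically inefficient (over-saving).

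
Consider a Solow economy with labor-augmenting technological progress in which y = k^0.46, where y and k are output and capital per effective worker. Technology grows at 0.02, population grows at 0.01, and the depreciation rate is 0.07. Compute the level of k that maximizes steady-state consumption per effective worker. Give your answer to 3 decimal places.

n + g + δ = 0.01 + 0.02 + 0.07 = 0.1.
Setting f'(k) = n+g+δ gives 0.46·k^(0.46−1) = 0.1, hence k_gold = (0.46/0.1)^(1/0.54) ≈ 16.8783.

k_gold ≈ 16.878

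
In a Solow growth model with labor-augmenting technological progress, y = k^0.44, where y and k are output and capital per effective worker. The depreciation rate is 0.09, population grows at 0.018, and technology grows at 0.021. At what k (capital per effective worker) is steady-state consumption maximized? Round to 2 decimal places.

k_gold ≈ 8.94

Break-even investment rate: n + g + δ = 0.018 + 0.021 + 0.09 = 0.129.
Maximizing c = f(k) − (n+g+δ)·k gives f'(k) = n+g+δ, i.e. 0.44·k^(0.44−1) = 0.129, so k_gold = (0.44/0.129)^(1/0.56) ≈ 8.9442.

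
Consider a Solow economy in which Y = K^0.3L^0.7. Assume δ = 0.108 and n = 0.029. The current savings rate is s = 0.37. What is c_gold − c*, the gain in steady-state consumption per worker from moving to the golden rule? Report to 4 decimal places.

n + δ = 0.029 + 0.108 = 0.137.
Current steady state (s = 0.37): k* = (0.37/0.137)^(1/0.7) ≈ 4.1343, y* = 4.1343^0.3 ≈ 1.5308, c* = (1−0.37)·1.5308 ≈ 0.9644.
Golden rule sets MPK = n+δ: 0.3·k^(0.3−1) = 0.137, so k_gold = (0.3/0.137)^(1/0.7) ≈ 3.0640.
y_gold = 3.0640^0.3 ≈ 1.3992, c_gold = y_gold − 0.137·k_gold ≈ 0.9795.
Gain: Δc = 0.9795 − 0.9644 ≈ 0.0150.

Δc ≈ 0.0150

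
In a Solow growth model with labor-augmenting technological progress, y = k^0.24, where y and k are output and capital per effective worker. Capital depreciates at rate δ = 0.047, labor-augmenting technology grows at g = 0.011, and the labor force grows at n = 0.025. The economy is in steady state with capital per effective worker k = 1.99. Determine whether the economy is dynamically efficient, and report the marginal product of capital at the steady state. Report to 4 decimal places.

dynamically efficient; MPK ≈ 0.1423

The effective depreciation rate is n + g + δ = 0.025 + 0.011 + 0.047 = 0.083.
MPK = 0.24·k^(0.24−1) = 0.24·1.99^(-0.76) ≈ 0.1423.
MPK > 0.083, so the economy is dynamically efficient (under-saving).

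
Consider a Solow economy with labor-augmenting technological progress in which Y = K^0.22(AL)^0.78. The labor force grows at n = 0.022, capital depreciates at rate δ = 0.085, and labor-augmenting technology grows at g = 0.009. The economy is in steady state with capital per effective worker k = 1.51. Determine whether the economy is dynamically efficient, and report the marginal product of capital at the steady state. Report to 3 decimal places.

dynamically efficient; MPK ≈ 0.160

The effective depreciation rate is n + g + δ = 0.022 + 0.009 + 0.085 = 0.116.
MPK = 0.22·k^(0.22−1) = 0.22·1.51^(-0.78) ≈ 0.1595.
MPK > 0.116, so the economy is dynamically efficient (under-saving).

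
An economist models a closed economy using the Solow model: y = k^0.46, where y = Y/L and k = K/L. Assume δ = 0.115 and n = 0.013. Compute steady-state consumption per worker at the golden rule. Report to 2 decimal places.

c_gold ≈ 1.61

Capital per worker breaks even when investment replaces (n + δ)·k; here n + δ = 0.128.
Setting f'(k) = n+δ gives 0.46·k^(0.46−1) = 0.128, hence k_gold = (0.46/0.128)^(1/0.54) ≈ 10.6854.
y_gold = 10.6854^0.46 ≈ 2.9733.
c_gold = y_gold − (n+δ)·k_gold = 2.9733 − 0.128·10.6854 ≈ 1.6056.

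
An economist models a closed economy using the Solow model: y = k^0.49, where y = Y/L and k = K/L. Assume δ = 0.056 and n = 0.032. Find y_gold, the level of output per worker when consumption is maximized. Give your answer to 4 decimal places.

y_gold ≈ 5.2056

n + δ = 0.032 + 0.056 = 0.088.
At the golden rule the marginal product of capital equals n+δ: 0.49·k^(0.49−1) = 0.088. Solving, k_gold = (0.49/0.088)^(1/0.51) ≈ 28.9857.
Output: y_gold = k_gold^0.49 = 28.9857^0.49 ≈ 5.2056.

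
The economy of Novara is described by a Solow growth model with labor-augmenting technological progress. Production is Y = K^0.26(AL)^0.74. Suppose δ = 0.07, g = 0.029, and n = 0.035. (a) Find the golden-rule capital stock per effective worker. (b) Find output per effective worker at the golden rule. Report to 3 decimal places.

The effective depreciation rate is n + g + δ = 0.035 + 0.029 + 0.07 = 0.134.
Golden rule sets MPK = n+g+δ: 0.26·k^(0.26−1) = 0.134, so k_gold = (0.26/0.134)^(1/0.74) ≈ 2.4491.
y_gold = 2.4491^0.26 ≈ 1.2622.

(a) k_gold ≈ 2.449; (b) y_gold ≈ 1.262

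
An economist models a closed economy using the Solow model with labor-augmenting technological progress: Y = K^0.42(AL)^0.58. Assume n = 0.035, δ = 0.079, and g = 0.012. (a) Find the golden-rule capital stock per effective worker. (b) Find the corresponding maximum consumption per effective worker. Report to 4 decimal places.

Break-even investment rate: n + g + δ = 0.035 + 0.012 + 0.079 = 0.126.
At the golden rule the marginal product of capital equals n+g+δ: 0.42·k^(0.42−1) = 0.126. Solving, k_gold = (0.42/0.126)^(1/0.58) ≈ 7.9710.
y_gold = 7.9710^0.42 ≈ 2.3913; c_gold = y_gold − 0.126·k_gold ≈ 1.3870.

(a) k_gold ≈ 7.9710; (b) c_gold ≈ 1.3870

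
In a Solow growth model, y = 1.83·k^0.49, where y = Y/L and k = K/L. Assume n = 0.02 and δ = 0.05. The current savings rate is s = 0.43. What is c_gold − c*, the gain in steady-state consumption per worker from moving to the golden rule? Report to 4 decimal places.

Capital per worker breaks even when investment replaces (n + δ)·k; here n + δ = 0.07.
Current steady state (s = 0.43): k* = (0.43·1.83/0.07)^(1/0.51) ≈ 114.9302, y* = 1.83·114.9302^0.49 ≈ 18.7096, c* = (1−0.43)·18.7096 ≈ 10.6645.
Maximizing c = f(k) − (n+δ)·k gives f'(k) = n+δ, i.e. 0.49·1.83·k^(0.49−1) = 0.07, so k_gold = (0.49·1.83/0.07)^(1/0.51) ≈ 148.4790.
y_gold = 1.83·148.4790^0.49 ≈ 21.2113, c_gold = y_gold − 0.07·k_gold ≈ 10.8178.
Gain: Δc = 10.8178 − 10.6645 ≈ 0.1533.

Δc ≈ 0.1533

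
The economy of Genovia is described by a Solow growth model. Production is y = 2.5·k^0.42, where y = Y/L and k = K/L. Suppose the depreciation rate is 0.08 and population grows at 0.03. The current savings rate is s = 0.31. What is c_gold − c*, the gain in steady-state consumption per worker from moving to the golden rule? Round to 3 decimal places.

The effective depreciation rate is n + δ = 0.03 + 0.08 = 0.11.
Current steady state (s = 0.31): k* = (0.31·2.5/0.11)^(1/0.58) ≈ 28.9676, y* = 2.5·28.9676^0.42 ≈ 10.2788, c* = (1−0.31)·10.2788 ≈ 7.0924.
Setting f'(k) = n+δ gives 0.42·2.5·k^(0.42−1) = 0.11, hence k_gold = (0.42·2.5/0.11)^(1/0.58) ≈ 48.8995.
y_gold = 2.5·48.8995^0.42 ≈ 12.8070, c_gold = y_gold − 0.11·k_gold ≈ 7.4281.
Gain: Δc = 7.4281 − 7.0924 ≈ 0.3357.

Δc ≈ 0.336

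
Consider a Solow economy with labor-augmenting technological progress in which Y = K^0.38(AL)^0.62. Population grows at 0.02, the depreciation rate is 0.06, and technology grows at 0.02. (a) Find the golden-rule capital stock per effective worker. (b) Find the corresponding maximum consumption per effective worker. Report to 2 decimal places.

n + g + δ = 0.02 + 0.02 + 0.06 = 0.1.
Maximizing c = f(k) − (n+g+δ)·k gives f'(k) = n+g+δ, i.e. 0.38·k^(0.38−1) = 0.1, so k_gold = (0.38/0.1)^(1/0.62) ≈ 8.6126.
y_gold = 8.6126^0.38 ≈ 2.2665; c_gold = y_gold − 0.1·k_gold ≈ 1.4052.

(a) k_gold ≈ 8.61; (b) c_gold ≈ 1.41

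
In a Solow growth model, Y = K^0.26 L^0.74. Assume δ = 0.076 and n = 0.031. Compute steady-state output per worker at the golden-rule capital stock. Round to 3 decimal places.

Break-even investment rate: n + δ = 0.031 + 0.076 = 0.107.
Golden rule sets MPK = n+δ: 0.26·k^(0.26−1) = 0.107, so k_gold = (0.26/0.107)^(1/0.74) ≈ 3.3195.
Output: y_gold = k_gold^0.26 = 3.3195^0.26 ≈ 1.3661.

y_gold ≈ 1.366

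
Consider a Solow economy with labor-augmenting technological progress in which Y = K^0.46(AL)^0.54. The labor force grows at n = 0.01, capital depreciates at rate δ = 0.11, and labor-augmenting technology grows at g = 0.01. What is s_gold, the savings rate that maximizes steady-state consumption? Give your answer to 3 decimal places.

n + g + δ = 0.01 + 0.01 + 0.11 = 0.13.
At the golden rule MPK = n+g+δ, and in any Cobb-Douglas steady state s = (n+g+δ)·k/y = MPK·k/y = capital's share 0.46.

s_gold = 0.460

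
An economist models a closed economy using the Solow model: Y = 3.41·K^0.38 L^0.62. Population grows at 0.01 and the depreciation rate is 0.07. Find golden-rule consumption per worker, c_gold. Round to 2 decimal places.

The effective depreciation rate is n + δ = 0.01 + 0.07 = 0.08.
Setting f'(k) = n+δ gives 0.38·3.41·k^(0.38−1) = 0.08, hence k_gold = (0.38·3.41/0.08)^(1/0.62) ≈ 89.2735.
y_gold = 3.41·89.2735^0.38 ≈ 18.7944.
c_gold = y_gold − (n+δ)·k_gold = 18.7944 − 0.08·89.2735 ≈ 11.6525.

c_gold ≈ 11.65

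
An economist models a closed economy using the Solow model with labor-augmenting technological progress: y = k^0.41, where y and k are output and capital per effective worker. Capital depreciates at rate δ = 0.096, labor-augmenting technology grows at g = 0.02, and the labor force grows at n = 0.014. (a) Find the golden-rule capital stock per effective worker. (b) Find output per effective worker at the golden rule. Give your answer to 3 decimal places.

The effective depreciation rate is n + g + δ = 0.014 + 0.02 + 0.096 = 0.13.
Setting f'(k) = n+g+δ gives 0.41·k^(0.41−1) = 0.13, hence k_gold = (0.41/0.13)^(1/0.59) ≈ 7.0064.
y_gold = 7.0064^0.41 ≈ 2.2215.

(a) k_gold ≈ 7.006; (b) y_gold ≈ 2.222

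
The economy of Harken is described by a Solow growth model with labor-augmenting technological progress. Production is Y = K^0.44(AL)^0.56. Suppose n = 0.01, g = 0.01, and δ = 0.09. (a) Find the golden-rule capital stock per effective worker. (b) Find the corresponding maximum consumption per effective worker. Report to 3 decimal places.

Capital per effective worker breaks even when investment replaces (n + g + δ)·k; here n + g + δ = 0.11.
Setting f'(k) = n+g+δ gives 0.44·k^(0.44−1) = 0.11, hence k_gold = (0.44/0.11)^(1/0.56) ≈ 11.8880.
y_gold = 11.8880^0.44 ≈ 2.9720; c_gold = y_gold − 0.11·k_gold ≈ 1.6643.

(a) k_gold ≈ 11.888; (b) c_gold ≈ 1.664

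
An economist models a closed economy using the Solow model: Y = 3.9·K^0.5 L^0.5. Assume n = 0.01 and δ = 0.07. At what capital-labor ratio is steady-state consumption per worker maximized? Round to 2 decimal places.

k_gold ≈ 594.14

Break-even investment rate: n + δ = 0.01 + 0.07 = 0.08.
Maximizing c = f(k) − (n+δ)·k gives f'(k) = n+δ, i.e. 0.5·3.9·k^(0.5−1) = 0.08, so k_gold = (0.5·3.9/0.08)^(1/0.5) ≈ 594.1406.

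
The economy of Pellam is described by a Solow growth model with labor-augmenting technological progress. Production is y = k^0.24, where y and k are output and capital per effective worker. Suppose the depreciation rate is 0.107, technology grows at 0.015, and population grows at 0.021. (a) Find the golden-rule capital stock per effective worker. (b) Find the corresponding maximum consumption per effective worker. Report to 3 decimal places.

Capital per effective worker breaks even when investment replaces (n + g + δ)·k; here n + g + δ = 0.143.
Maximizing c = f(k) − (n+g+δ)·k gives f'(k) = n+g+δ, i.e. 0.24·k^(0.24−1) = 0.143, so k_gold = (0.24/0.143)^(1/0.76) ≈ 1.9765.
y_gold = 1.9765^0.24 ≈ 1.1776; c_gold = y_gold − 0.143·k_gold ≈ 0.8950.

(a) k_gold ≈ 1.976; (b) c_gold ≈ 0.895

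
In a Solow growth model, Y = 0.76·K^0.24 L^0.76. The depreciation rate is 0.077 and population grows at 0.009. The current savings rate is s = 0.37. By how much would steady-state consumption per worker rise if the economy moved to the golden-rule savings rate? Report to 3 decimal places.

Break-even investment rate: n + δ = 0.009 + 0.077 = 0.086.
Current steady state (s = 0.37): k* = (0.37·0.76/0.086)^(1/0.76) ≈ 4.7533, y* = 0.76·4.7533^0.24 ≈ 1.1048, c* = (1−0.37)·1.1048 ≈ 0.6960.
Maximizing c = f(k) − (n+δ)·k gives f'(k) = n+δ, i.e. 0.24·0.76·k^(0.24−1) = 0.086, so k_gold = (0.24·0.76/0.086)^(1/0.76) ≈ 2.6893.
y_gold = 0.76·2.6893^0.24 ≈ 0.9637, c_gold = y_gold − 0.086·k_gold ≈ 0.7324.
Gain: Δc = 0.7324 − 0.6960 ≈ 0.0363.

Δc ≈ 0.036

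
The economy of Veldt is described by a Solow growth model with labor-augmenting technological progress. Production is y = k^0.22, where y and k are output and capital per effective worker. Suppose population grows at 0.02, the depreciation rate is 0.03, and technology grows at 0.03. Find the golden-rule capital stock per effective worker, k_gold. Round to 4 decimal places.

k_gold ≈ 3.6580

n + g + δ = 0.02 + 0.03 + 0.03 = 0.08.
Golden rule sets MPK = n+g+δ: 0.22·k^(0.22−1) = 0.08, so k_gold = (0.22/0.08)^(1/0.78) ≈ 3.6580.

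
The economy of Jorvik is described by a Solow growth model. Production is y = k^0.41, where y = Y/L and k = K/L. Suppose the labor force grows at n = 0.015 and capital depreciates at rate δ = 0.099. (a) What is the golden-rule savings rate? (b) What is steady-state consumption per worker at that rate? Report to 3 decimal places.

(a) s_gold = 0.410; (b) c_gold ≈ 1.436

n + δ = 0.015 + 0.099 = 0.114.
For Cobb-Douglas, s_gold equals capital's share: s_gold = 0.41.
Golden rule sets MPK = n+δ: 0.41·k^(0.41−1) = 0.114, so k_gold = (0.41/0.114)^(1/0.59) ≈ 8.7532.
y_gold = 8.7532^0.41 ≈ 2.4338; c_gold = (1−0.41)·y_gold ≈ 1.4360.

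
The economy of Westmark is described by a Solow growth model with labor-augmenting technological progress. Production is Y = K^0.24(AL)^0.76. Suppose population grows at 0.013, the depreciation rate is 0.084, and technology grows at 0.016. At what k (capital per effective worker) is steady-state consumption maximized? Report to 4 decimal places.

k_gold ≈ 2.6943

Capital per effective worker breaks even when investment replaces (n + g + δ)·k; here n + g + δ = 0.113.
Maximizing c = f(k) − (n+g+δ)·k gives f'(k) = n+g+δ, i.e. 0.24·k^(0.24−1) = 0.113, so k_gold = (0.24/0.113)^(1/0.76) ≈ 2.6943.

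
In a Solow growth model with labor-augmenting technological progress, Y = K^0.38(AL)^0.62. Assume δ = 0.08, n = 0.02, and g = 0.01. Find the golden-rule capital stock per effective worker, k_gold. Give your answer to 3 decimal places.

k_gold ≈ 7.385

n + g + δ = 0.02 + 0.01 + 0.08 = 0.11.
At the golden rule the marginal product of capital equals n+g+δ: 0.38·k^(0.38−1) = 0.11. Solving, k_gold = (0.38/0.11)^(1/0.62) ≈ 7.3854.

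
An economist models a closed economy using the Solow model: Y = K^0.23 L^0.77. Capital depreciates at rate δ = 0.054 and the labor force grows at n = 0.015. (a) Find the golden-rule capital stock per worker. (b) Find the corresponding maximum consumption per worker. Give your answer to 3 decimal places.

The effective depreciation rate is n + δ = 0.015 + 0.054 = 0.069.
Setting f'(k) = n+δ gives 0.23·k^(0.23−1) = 0.069, hence k_gold = (0.23/0.069)^(1/0.77) ≈ 4.7760.
y_gold = 4.7760^0.23 ≈ 1.4328; c_gold = y_gold − 0.069·k_gold ≈ 1.1033.

(a) k_gold ≈ 4.776; (b) c_gold ≈ 1.103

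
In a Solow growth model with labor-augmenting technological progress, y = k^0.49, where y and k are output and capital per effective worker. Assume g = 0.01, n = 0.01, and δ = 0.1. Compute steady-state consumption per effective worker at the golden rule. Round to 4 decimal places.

n + g + δ = 0.01 + 0.01 + 0.1 = 0.12.
At the golden rule the marginal product of capital equals n+g+δ: 0.49·k^(0.49−1) = 0.12. Solving, k_gold = (0.49/0.12)^(1/0.51) ≈ 15.7786.
y_gold = 15.7786^0.49 ≈ 3.8641.
c_gold = y_gold − (n+g+δ)·k_gold = 3.8641 − 0.12·15.7786 ≈ 1.9707.

c_gold ≈ 1.9707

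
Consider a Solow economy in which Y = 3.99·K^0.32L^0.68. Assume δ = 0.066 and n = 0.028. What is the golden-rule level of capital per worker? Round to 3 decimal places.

Capital per worker breaks even when investment replaces (n + δ)·k; here n + δ = 0.094.
Maximizing c = f(k) − (n+δ)·k gives f'(k) = n+δ, i.e. 0.32·3.99·k^(0.32−1) = 0.094, so k_gold = (0.32·3.99/0.094)^(1/0.68) ≈ 46.3627.

k_gold ≈ 46.363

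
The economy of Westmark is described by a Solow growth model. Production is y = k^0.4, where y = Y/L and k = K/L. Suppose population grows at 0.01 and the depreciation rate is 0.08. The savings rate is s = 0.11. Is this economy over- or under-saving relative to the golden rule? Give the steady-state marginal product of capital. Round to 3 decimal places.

under-saving; MPK ≈ 0.327

The effective depreciation rate is n + δ = 0.01 + 0.08 = 0.09.
Steady-state k*: s·k^0.4 = 0.09·k gives k* = (0.11/0.09)^(1/0.6) ≈ 1.3972.
MPK = 0.4·1.3972^(-0.6) ≈ 0.3273.
MPK > n+δ = 0.09, so the economy is dynamically efficient (under-saving).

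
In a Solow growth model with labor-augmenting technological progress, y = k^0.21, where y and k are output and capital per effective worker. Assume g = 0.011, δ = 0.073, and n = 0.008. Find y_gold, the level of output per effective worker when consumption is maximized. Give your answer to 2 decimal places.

y_gold ≈ 1.25

Capital per effective worker breaks even when investment replaces (n + g + δ)·k; here n + g + δ = 0.092.
Golden rule sets MPK = n+g+δ: 0.21·k^(0.21−1) = 0.092, so k_gold = (0.21/0.092)^(1/0.79) ≈ 2.8426.
Output: y_gold = k_gold^0.21 = 2.8426^0.21 ≈ 1.2453.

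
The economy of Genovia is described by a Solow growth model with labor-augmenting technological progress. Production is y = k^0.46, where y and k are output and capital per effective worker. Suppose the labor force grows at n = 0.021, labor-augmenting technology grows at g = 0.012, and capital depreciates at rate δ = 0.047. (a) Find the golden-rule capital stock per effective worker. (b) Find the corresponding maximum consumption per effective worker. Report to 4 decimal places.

(a) k_gold ≈ 25.5148; (b) c_gold ≈ 2.3962

Break-even investment rate: n + g + δ = 0.021 + 0.012 + 0.047 = 0.08.
Golden rule sets MPK = n+g+δ: 0.46·k^(0.46−1) = 0.08, so k_gold = (0.46/0.08)^(1/0.54) ≈ 25.5148.
y_gold = 25.5148^0.46 ≈ 4.4374; c_gold = y_gold − 0.08·k_gold ≈ 2.3962.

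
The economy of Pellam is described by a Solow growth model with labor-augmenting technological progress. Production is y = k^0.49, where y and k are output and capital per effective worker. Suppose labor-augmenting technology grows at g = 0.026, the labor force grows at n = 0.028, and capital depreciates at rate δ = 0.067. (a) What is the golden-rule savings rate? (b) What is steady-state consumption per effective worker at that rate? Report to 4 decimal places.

n + g + δ = 0.028 + 0.026 + 0.067 = 0.121.
For Cobb-Douglas, s_gold equals capital's share: s_gold = 0.49.
Golden rule sets MPK = n+g+δ: 0.49·k^(0.49−1) = 0.121, so k_gold = (0.49/0.121)^(1/0.51) ≈ 15.5239.
y_gold = 15.5239^0.49 ≈ 3.8335; c_gold = (1−0.49)·y_gold ≈ 1.9551.

(a) s_gold = 0.4900; (b) c_gold ≈ 1.9551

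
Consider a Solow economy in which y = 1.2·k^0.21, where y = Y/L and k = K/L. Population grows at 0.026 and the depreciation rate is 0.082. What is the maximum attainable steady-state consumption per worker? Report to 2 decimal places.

c_gold ≈ 1.19

Break-even investment rate: n + δ = 0.026 + 0.082 = 0.108.
Setting f'(k) = n+δ gives 0.21·1.2·k^(0.21−1) = 0.108, hence k_gold = (0.21·1.2/0.108)^(1/0.79) ≈ 2.9228.
y_gold = 1.2·2.9228^0.21 ≈ 1.5031.
c_gold = y_gold − (n+δ)·k_gold = 1.5031 − 0.108·2.9228 ≈ 1.1875.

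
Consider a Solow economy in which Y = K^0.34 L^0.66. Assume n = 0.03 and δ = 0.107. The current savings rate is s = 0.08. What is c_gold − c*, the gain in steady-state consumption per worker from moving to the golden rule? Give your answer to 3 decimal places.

Δc ≈ 0.357

n + δ = 0.03 + 0.107 = 0.137.
Current steady state (s = 0.08): k* = (0.08/0.137)^(1/0.66) ≈ 0.4426, y* = 0.4426^0.34 ≈ 0.7580, c* = (1−0.08)·0.7580 ≈ 0.6973.
At the golden rule the marginal product of capital equals n+δ: 0.34·k^(0.34−1) = 0.137. Solving, k_gold = (0.34/0.137)^(1/0.66) ≈ 3.9639.
y_gold = 3.9639^0.34 ≈ 1.5972, c_gold = y_gold − 0.137·k_gold ≈ 1.0542.
Gain: Δc = 1.0542 − 0.6973 ≈ 0.3568.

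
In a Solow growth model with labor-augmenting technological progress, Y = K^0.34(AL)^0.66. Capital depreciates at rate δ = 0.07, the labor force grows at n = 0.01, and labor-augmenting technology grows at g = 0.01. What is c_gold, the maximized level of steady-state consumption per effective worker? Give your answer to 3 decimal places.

Break-even investment rate: n + g + δ = 0.01 + 0.01 + 0.07 = 0.09.
At the golden rule the marginal product of capital equals n+g+δ: 0.34·k^(0.34−1) = 0.09. Solving, k_gold = (0.34/0.09)^(1/0.66) ≈ 7.4920.
y_gold = 7.4920^0.34 ≈ 1.9832.
c_gold = y_gold − (n+g+δ)·k_gold = 1.9832 − 0.09·7.4920 ≈ 1.3089.

c_gold ≈ 1.309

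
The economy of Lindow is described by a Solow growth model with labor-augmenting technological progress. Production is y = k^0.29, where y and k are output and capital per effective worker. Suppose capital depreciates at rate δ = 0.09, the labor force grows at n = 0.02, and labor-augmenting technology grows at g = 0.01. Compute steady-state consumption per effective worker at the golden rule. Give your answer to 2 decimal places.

c_gold ≈ 1.02

n + g + δ = 0.02 + 0.01 + 0.09 = 0.12.
Golden rule sets MPK = n+g+δ: 0.29·k^(0.29−1) = 0.12, so k_gold = (0.29/0.12)^(1/0.71) ≈ 3.4653.
y_gold = 3.4653^0.29 ≈ 1.4339.
c_gold = y_gold − (n+g+δ)·k_gold = 1.4339 − 0.12·3.4653 ≈ 1.0181.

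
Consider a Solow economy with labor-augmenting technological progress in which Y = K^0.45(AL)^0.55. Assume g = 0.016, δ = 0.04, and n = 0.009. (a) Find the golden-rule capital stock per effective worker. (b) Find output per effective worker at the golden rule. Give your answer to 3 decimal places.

(a) k_gold ≈ 33.714; (b) y_gold ≈ 4.870

The effective depreciation rate is n + g + δ = 0.009 + 0.016 + 0.04 = 0.065.
At the golden rule the marginal product of capital equals n+g+δ: 0.45·k^(0.45−1) = 0.065. Solving, k_gold = (0.45/0.065)^(1/0.55) ≈ 33.7145.
y_gold = 33.7145^0.45 ≈ 4.8699.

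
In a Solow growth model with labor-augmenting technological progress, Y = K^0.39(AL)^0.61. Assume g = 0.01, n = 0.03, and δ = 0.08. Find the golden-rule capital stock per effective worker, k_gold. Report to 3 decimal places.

k_gold ≈ 6.905

Break-even investment rate: n + g + δ = 0.03 + 0.01 + 0.08 = 0.12.
Setting f'(k) = n+g+δ gives 0.39·k^(0.39−1) = 0.12, hence k_gold = (0.39/0.12)^(1/0.61) ≈ 6.9048.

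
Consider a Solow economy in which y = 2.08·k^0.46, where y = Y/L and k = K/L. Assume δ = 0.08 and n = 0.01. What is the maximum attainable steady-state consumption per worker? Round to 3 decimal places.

Break-even investment rate: n + δ = 0.01 + 0.08 = 0.09.
Golden rule sets MPK = n+δ: 0.46·2.08·k^(0.46−1) = 0.09, so k_gold = (0.46·2.08/0.09)^(1/0.54) ≈ 79.6291.
y_gold = 2.08·79.6291^0.46 ≈ 15.5796.
c_gold = y_gold − (n+δ)·k_gold = 15.5796 − 0.09·79.6291 ≈ 8.4130.

c_gold ≈ 8.413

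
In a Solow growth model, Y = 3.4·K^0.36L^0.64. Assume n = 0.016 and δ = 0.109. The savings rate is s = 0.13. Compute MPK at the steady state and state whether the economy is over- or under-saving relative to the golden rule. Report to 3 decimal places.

The effective depreciation rate is n + δ = 0.016 + 0.109 = 0.125.
Steady-state k*: s·A·k^0.36 = 0.125·k gives k* = (0.13·3.4/0.125)^(1/0.64) ≈ 7.1953.
MPK = 0.36·3.4·7.1953^(-0.64) ≈ 0.3462.
MPK > n+δ = 0.125, so the economy is dynamically efficient (under-saving).

under-saving; MPK ≈ 0.346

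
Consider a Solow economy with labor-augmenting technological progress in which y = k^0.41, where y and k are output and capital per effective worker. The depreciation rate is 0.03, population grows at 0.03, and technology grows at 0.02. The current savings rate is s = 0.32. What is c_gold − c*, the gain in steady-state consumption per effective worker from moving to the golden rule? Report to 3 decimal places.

Capital per effective worker breaks even when investment replaces (n + g + δ)·k; here n + g + δ = 0.08.
Current steady state (s = 0.32): k* = (0.32/0.08)^(1/0.59) ≈ 10.4819, y* = 10.4819^0.41 ≈ 2.6205, c* = (1−0.32)·2.6205 ≈ 1.7819.
Golden rule sets MPK = n+g+δ: 0.41·k^(0.41−1) = 0.08, so k_gold = (0.41/0.08)^(1/0.59) ≈ 15.9541.
y_gold = 15.9541^0.41 ≈ 3.1130, c_gold = y_gold − 0.08·k_gold ≈ 1.8367.
Gain: Δc = 1.8367 − 1.7819 ≈ 0.0547.

Δc ≈ 0.055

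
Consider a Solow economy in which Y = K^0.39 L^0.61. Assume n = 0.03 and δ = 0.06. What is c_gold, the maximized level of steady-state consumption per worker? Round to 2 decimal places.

Break-even investment rate: n + δ = 0.03 + 0.06 = 0.09.
At the golden rule the marginal product of capital equals n+δ: 0.39·k^(0.39−1) = 0.09. Solving, k_gold = (0.39/0.09)^(1/0.61) ≈ 11.0655.
y_gold = 11.0655^0.39 ≈ 2.5536.
c_gold = y_gold − (n+δ)·k_gold = 2.5536 − 0.09·11.0655 ≈ 1.5577.

c_gold ≈ 1.56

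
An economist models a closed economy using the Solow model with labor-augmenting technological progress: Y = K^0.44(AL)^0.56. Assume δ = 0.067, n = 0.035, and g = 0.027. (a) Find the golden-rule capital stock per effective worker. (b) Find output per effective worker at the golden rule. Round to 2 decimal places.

(a) k_gold ≈ 8.94; (b) y_gold ≈ 2.62

Break-even investment rate: n + g + δ = 0.035 + 0.027 + 0.067 = 0.129.
Setting f'(k) = n+g+δ gives 0.44·k^(0.44−1) = 0.129, hence k_gold = (0.44/0.129)^(1/0.56) ≈ 8.9442.
y_gold = 8.9442^0.44 ≈ 2.6223.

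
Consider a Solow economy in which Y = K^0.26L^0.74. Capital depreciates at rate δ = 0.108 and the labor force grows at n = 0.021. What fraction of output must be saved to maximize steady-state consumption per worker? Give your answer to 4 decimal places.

Break-even investment rate: n + δ = 0.021 + 0.108 = 0.129.
At the golden rule MPK = n+δ, and in any Cobb-Douglas steady state s = (n+δ)·k/y = MPK·k/y = capital's share 0.26.

s_gold = 0.2600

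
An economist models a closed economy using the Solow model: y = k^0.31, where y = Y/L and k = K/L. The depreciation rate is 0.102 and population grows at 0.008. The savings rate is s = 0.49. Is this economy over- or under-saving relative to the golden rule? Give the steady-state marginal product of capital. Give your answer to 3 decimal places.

over-saving; MPK ≈ 0.070

Break-even investment rate: n + δ = 0.008 + 0.102 = 0.11.
Steady-state k*: s·k^0.31 = 0.11·k gives k* = (0.49/0.11)^(1/0.69) ≈ 8.7155.
MPK = 0.31·8.7155^(-0.69) ≈ 0.0696.
MPK < n+δ = 0.11, so the economy is dynamically inefficient (over-saving).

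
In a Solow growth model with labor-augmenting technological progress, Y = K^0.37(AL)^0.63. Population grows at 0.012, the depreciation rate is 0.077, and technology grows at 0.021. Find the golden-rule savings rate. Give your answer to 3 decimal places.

n + g + δ = 0.012 + 0.021 + 0.077 = 0.11.
At the golden rule MPK = n+g+δ, and in any Cobb-Douglas steady state s = (n+g+δ)·k/y = MPK·k/y = capital's share 0.37.

s_gold = 0.370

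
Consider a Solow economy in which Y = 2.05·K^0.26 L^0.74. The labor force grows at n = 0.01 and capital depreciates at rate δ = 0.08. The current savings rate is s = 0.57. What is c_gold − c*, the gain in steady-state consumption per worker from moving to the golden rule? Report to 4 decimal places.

The effective depreciation rate is n + δ = 0.01 + 0.08 = 0.09.
Current steady state (s = 0.57): k* = (0.57·2.05/0.09)^(1/0.74) ≈ 31.9577, y* = 2.05·31.9577^0.26 ≈ 5.0460, c* = (1−0.57)·5.0460 ≈ 2.1698.
Golden rule sets MPK = n+δ: 0.26·2.05·k^(0.26−1) = 0.09, so k_gold = (0.26·2.05/0.09)^(1/0.74) ≈ 11.0636.
y_gold = 2.05·11.0636^0.26 ≈ 3.8297, c_gold = y_gold − 0.09·k_gold ≈ 2.8340.
Gain: Δc = 2.8340 − 2.1698 ≈ 0.6642.

Δc ≈ 0.6642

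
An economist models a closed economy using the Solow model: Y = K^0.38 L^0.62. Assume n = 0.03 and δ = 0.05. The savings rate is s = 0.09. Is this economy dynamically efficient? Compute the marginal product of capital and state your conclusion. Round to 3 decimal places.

dynamically efficient; MPK ≈ 0.338

Break-even investment rate: n + δ = 0.03 + 0.05 = 0.08.
Steady-state k*: s·k^0.38 = 0.08·k gives k* = (0.09/0.08)^(1/0.62) ≈ 1.2092.
MPK = 0.38·1.2092^(-0.62) ≈ 0.3378.
MPK > n+δ = 0.08, so the economy is dynamically efficient (under-saving).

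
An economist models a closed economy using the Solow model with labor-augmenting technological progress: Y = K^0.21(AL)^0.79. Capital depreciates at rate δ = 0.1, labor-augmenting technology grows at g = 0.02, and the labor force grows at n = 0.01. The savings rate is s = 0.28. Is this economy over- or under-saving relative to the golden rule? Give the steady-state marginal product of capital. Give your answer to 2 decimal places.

n + g + δ = 0.01 + 0.02 + 0.1 = 0.13.
Steady-state k*: s·k^0.21 = 0.13·k gives k* = (0.28/0.13)^(1/0.79) ≈ 2.6411.
MPK = 0.21·2.6411^(-0.79) ≈ 0.0975.
MPK < n+g+δ = 0.13, so the economy is dynamically inefficient (over-saving).

over-saving; MPK ≈ 0.10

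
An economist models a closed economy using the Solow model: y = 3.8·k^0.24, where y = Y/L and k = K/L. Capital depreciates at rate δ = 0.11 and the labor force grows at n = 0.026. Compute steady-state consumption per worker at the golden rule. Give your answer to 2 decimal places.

c_gold ≈ 5.27

n + δ = 0.026 + 0.11 = 0.136.
Setting f'(k) = n+δ gives 0.24·3.8·k^(0.24−1) = 0.136, hence k_gold = (0.24·3.8/0.136)^(1/0.76) ≈ 12.2304.
y_gold = 3.8·12.2304^0.24 ≈ 6.9306.
c_gold = y_gold − (n+δ)·k_gold = 6.9306 − 0.136·12.2304 ≈ 5.2672.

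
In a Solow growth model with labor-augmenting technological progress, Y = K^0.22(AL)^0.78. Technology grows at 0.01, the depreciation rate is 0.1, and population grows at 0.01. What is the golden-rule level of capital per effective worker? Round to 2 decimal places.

k_gold ≈ 2.18

Break-even investment rate: n + g + δ = 0.01 + 0.01 + 0.1 = 0.12.
Golden rule sets MPK = n+g+δ: 0.22·k^(0.22−1) = 0.12, so k_gold = (0.22/0.12)^(1/0.78) ≈ 2.1751.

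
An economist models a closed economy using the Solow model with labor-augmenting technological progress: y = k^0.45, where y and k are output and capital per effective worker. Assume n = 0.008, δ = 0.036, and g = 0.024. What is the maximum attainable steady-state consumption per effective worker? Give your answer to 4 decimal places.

c_gold ≈ 2.5814

Break-even investment rate: n + g + δ = 0.008 + 0.024 + 0.036 = 0.068.
Setting f'(k) = n+g+δ gives 0.45·k^(0.45−1) = 0.068, hence k_gold = (0.45/0.068)^(1/0.55) ≈ 31.0591.
y_gold = 31.0591^0.45 ≈ 4.6934.
c_gold = y_gold − (n+g+δ)·k_gold = 4.6934 − 0.068·31.0591 ≈ 2.5814.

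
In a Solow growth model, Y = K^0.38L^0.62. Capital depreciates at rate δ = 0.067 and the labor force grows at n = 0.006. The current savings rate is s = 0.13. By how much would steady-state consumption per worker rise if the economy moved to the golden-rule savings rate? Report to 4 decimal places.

Δc ≈ 0.4650

n + δ = 0.006 + 0.067 = 0.073.
Current steady state (s = 0.13): k* = (0.13/0.073)^(1/0.62) ≈ 2.5365, y* = 2.5365^0.38 ≈ 1.4243, c* = (1−0.13)·1.4243 ≈ 1.2392.
Maximizing c = f(k) − (n+δ)·k gives f'(k) = n+δ, i.e. 0.38·k^(0.38−1) = 0.073, so k_gold = (0.38/0.073)^(1/0.62) ≈ 14.3081.
y_gold = 14.3081^0.38 ≈ 2.7487, c_gold = y_gold − 0.073·k_gold ≈ 1.7042.
Gain: Δc = 1.7042 − 1.2392 ≈ 0.4650.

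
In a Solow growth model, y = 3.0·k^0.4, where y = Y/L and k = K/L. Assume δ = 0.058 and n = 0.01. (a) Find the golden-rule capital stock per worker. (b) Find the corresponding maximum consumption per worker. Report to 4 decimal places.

(a) k_gold ≈ 119.6154; (b) c_gold ≈ 12.2008

Capital per worker breaks even when investment replaces (n + δ)·k; here n + δ = 0.068.
Golden rule sets MPK = n+δ: 0.4·3.0·k^(0.4−1) = 0.068, so k_gold = (0.4·3.0/0.068)^(1/0.6) ≈ 119.6154.
y_gold = 3.0·119.6154^0.4 ≈ 20.3346; c_gold = y_gold − 0.068·k_gold ≈ 12.2008.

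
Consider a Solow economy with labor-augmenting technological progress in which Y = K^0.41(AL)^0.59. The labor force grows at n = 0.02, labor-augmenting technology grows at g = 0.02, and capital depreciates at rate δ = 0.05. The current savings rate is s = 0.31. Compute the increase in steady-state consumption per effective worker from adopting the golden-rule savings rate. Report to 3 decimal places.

Δc ≈ 0.063

The effective depreciation rate is n + g + δ = 0.02 + 0.02 + 0.05 = 0.09.
Current steady state (s = 0.31): k* = (0.31/0.09)^(1/0.59) ≈ 8.1353, y* = 8.1353^0.41 ≈ 2.3619, c* = (1−0.31)·2.3619 ≈ 1.6297.
Golden rule sets MPK = n+g+δ: 0.41·k^(0.41−1) = 0.09, so k_gold = (0.41/0.09)^(1/0.59) ≈ 13.0669.
y_gold = 13.0669^0.41 ≈ 2.8683, c_gold = y_gold − 0.09·k_gold ≈ 1.6923.
Gain: Δc = 1.6923 − 1.6297 ≈ 0.0626.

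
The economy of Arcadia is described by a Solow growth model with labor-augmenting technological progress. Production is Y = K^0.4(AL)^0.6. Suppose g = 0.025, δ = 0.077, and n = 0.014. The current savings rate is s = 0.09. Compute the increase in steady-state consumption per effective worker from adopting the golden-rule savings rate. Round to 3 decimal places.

n + g + δ = 0.014 + 0.025 + 0.077 = 0.116.
Current steady state (s = 0.09): k* = (0.09/0.116)^(1/0.6) ≈ 0.6551, y* = 0.6551^0.4 ≈ 0.8444, c* = (1−0.09)·0.8444 ≈ 0.7684.
At the golden rule the marginal product of capital equals n+g+δ: 0.4·k^(0.4−1) = 0.116. Solving, k_gold = (0.4/0.116)^(1/0.6) ≈ 7.8705.
y_gold = 7.8705^0.4 ≈ 2.2825, c_gold = y_gold − 0.116·k_gold ≈ 1.3695.
Gain: Δc = 1.3695 − 0.7684 ≈ 0.6011.

Δc ≈ 0.601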